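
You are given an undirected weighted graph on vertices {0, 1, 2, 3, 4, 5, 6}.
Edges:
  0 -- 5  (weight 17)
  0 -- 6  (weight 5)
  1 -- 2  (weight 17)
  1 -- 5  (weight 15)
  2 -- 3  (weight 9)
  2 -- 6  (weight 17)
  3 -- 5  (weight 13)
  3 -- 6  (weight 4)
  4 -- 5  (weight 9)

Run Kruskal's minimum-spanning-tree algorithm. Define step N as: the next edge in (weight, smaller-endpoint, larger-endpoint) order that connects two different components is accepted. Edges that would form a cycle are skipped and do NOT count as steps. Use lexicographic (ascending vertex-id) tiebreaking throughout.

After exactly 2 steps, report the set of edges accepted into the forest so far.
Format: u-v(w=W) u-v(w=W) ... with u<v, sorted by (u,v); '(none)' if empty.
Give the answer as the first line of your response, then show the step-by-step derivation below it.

0-6(w=5) 3-6(w=4)

step 1: add edge 3-6 (w=4); MST = {3-6(w=4)}
step 2: add edge 0-6 (w=5); MST = {0-6(w=5) 3-6(w=4)}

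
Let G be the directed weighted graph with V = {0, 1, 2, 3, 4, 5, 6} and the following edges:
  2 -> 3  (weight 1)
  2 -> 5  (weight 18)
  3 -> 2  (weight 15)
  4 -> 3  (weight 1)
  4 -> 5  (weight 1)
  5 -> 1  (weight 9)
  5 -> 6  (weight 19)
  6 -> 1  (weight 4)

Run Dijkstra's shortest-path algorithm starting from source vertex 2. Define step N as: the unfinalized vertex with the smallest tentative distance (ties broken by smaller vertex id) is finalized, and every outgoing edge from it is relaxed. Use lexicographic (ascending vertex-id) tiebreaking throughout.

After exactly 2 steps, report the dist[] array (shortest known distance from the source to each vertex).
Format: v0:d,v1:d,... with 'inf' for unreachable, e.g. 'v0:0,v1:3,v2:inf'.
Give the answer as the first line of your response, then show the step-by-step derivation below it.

v0:inf,v1:inf,v2:0,v3:1,v4:inf,v5:18,v6:inf

step 1: dist = v0:inf,v1:inf,v2:0,v3:1,v4:inf,v5:18,v6:inf
step 2: dist = v0:inf,v1:inf,v2:0,v3:1,v4:inf,v5:18,v6:inf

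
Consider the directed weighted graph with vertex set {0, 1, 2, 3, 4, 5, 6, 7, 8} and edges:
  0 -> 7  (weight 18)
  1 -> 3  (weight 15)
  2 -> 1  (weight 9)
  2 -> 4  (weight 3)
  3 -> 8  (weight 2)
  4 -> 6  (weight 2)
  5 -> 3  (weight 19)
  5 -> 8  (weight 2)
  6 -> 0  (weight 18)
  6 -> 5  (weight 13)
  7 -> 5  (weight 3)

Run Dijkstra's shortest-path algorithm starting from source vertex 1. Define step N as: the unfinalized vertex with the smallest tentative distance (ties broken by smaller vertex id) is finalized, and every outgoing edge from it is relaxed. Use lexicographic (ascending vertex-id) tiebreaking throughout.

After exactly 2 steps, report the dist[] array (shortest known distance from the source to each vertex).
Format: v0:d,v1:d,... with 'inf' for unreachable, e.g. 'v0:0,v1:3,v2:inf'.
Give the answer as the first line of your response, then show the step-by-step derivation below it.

v0:inf,v1:0,v2:inf,v3:15,v4:inf,v5:inf,v6:inf,v7:inf,v8:17

step 1: dist = v0:inf,v1:0,v2:inf,v3:15,v4:inf,v5:inf,v6:inf,v7:inf,v8:inf
step 2: dist = v0:inf,v1:0,v2:inf,v3:15,v4:inf,v5:inf,v6:inf,v7:inf,v8:17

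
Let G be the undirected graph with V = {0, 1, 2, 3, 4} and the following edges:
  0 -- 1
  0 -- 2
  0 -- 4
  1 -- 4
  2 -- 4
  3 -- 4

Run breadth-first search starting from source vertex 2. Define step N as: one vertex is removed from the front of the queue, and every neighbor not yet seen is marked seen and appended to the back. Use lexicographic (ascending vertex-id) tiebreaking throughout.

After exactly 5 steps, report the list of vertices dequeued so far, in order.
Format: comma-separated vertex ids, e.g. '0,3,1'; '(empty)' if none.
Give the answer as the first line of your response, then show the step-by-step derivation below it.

2,0,4,1,3

step 1: dequeue 2; queue=[0,4]; order=2
step 2: dequeue 0; queue=[4,1]; order=2,0
step 3: dequeue 4; queue=[1,3]; order=2,0,4
step 4: dequeue 1; queue=[3]; order=2,0,4,1
step 5: dequeue 3; queue=[(empty)]; order=2,0,4,1,3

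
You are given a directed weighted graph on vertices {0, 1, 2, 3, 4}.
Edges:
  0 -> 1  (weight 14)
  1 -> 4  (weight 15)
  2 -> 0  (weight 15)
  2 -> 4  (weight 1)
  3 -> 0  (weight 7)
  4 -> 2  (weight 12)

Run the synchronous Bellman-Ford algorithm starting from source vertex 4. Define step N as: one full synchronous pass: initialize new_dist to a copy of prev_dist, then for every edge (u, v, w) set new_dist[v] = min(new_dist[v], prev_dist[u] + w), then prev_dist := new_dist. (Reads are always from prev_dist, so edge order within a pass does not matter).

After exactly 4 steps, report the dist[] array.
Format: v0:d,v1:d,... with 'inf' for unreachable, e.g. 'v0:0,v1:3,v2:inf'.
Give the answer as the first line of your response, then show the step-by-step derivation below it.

v0:27,v1:41,v2:12,v3:inf,v4:0

step 1: dist = v0:inf,v1:inf,v2:12,v3:inf,v4:0
step 2: dist = v0:27,v1:inf,v2:12,v3:inf,v4:0
step 3: dist = v0:27,v1:41,v2:12,v3:inf,v4:0
step 4: dist = v0:27,v1:41,v2:12,v3:inf,v4:0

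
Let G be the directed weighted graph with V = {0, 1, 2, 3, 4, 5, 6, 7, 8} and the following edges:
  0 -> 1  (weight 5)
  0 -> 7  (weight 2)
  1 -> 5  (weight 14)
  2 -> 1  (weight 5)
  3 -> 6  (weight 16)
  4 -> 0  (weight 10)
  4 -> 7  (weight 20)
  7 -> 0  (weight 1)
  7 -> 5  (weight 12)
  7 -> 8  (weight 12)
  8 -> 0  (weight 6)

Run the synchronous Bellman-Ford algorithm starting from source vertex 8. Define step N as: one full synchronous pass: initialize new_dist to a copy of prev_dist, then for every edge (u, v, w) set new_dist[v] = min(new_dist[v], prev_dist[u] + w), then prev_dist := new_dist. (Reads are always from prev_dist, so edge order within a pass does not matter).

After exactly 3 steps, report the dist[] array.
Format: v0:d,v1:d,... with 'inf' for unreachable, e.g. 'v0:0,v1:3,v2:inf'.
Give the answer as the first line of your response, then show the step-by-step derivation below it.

v0:6,v1:11,v2:inf,v3:inf,v4:inf,v5:20,v6:inf,v7:8,v8:0

step 1: dist = v0:6,v1:inf,v2:inf,v3:inf,v4:inf,v5:inf,v6:inf,v7:inf,v8:0
step 2: dist = v0:6,v1:11,v2:inf,v3:inf,v4:inf,v5:inf,v6:inf,v7:8,v8:0
step 3: dist = v0:6,v1:11,v2:inf,v3:inf,v4:inf,v5:20,v6:inf,v7:8,v8:0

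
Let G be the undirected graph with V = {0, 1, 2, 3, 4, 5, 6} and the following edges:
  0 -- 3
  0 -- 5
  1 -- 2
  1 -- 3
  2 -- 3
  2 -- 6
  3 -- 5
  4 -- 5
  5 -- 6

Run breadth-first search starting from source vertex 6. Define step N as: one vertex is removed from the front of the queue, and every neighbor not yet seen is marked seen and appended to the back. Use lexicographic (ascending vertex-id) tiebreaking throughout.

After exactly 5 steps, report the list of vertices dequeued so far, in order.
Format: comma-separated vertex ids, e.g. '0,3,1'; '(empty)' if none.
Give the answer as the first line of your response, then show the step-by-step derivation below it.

6,2,5,1,3

step 1: dequeue 6; queue=[2,5]; order=6
step 2: dequeue 2; queue=[5,1,3]; order=6,2
step 3: dequeue 5; queue=[1,3,0,4]; order=6,2,5
step 4: dequeue 1; queue=[3,0,4]; order=6,2,5,1
step 5: dequeue 3; queue=[0,4]; order=6,2,5,1,3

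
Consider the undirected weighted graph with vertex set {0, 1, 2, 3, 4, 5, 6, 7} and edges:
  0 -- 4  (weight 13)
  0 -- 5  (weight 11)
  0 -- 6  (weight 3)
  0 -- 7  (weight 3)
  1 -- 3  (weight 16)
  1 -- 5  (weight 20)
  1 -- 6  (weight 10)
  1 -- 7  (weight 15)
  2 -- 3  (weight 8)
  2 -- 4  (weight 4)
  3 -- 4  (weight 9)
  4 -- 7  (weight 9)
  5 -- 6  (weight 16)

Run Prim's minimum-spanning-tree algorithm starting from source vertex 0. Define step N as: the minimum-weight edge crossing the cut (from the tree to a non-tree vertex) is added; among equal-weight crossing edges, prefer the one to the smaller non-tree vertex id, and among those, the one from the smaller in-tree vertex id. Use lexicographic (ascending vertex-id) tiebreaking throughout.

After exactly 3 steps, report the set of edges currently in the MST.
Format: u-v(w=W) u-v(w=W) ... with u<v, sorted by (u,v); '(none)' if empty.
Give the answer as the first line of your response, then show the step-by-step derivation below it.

0-6(w=3) 0-7(w=3) 4-7(w=9)

step 1: add edge 0-6 (w=3); MST = {0-6(w=3)}
step 2: add edge 0-7 (w=3); MST = {0-6(w=3) 0-7(w=3)}
step 3: add edge 4-7 (w=9); MST = {0-6(w=3) 0-7(w=3) 4-7(w=9)}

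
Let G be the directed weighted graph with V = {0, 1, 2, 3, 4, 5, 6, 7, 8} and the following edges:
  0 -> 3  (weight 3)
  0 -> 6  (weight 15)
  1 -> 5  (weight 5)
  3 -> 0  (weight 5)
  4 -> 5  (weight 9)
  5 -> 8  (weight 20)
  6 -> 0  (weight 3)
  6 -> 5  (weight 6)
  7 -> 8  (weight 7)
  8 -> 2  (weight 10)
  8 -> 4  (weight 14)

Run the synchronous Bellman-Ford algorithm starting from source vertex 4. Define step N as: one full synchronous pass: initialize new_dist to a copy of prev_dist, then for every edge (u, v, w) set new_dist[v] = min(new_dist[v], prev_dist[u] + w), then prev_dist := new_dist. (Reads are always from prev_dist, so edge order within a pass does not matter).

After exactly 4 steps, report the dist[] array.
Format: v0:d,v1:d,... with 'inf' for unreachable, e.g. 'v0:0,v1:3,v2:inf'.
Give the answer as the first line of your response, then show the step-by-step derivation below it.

v0:inf,v1:inf,v2:39,v3:inf,v4:0,v5:9,v6:inf,v7:inf,v8:29

step 1: dist = v0:inf,v1:inf,v2:inf,v3:inf,v4:0,v5:9,v6:inf,v7:inf,v8:inf
step 2: dist = v0:inf,v1:inf,v2:inf,v3:inf,v4:0,v5:9,v6:inf,v7:inf,v8:29
step 3: dist = v0:inf,v1:inf,v2:39,v3:inf,v4:0,v5:9,v6:inf,v7:inf,v8:29
step 4: dist = v0:inf,v1:inf,v2:39,v3:inf,v4:0,v5:9,v6:inf,v7:inf,v8:29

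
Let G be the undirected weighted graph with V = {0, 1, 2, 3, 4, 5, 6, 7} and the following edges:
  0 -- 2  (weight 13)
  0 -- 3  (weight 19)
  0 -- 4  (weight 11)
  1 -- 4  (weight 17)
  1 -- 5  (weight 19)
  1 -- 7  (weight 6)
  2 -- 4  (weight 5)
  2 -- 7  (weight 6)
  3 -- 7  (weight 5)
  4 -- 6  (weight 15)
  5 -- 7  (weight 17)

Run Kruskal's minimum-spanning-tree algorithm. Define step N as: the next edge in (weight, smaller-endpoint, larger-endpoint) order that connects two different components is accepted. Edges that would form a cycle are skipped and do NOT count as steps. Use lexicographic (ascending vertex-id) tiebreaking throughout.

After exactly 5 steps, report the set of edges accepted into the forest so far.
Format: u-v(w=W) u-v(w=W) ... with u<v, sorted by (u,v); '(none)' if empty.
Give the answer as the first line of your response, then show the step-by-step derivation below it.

0-4(w=11) 1-7(w=6) 2-4(w=5) 2-7(w=6) 3-7(w=5)

step 1: add edge 2-4 (w=5); MST = {2-4(w=5)}
step 2: add edge 3-7 (w=5); MST = {2-4(w=5) 3-7(w=5)}
step 3: add edge 1-7 (w=6); MST = {1-7(w=6) 2-4(w=5) 3-7(w=5)}
step 4: add edge 2-7 (w=6); MST = {1-7(w=6) 2-4(w=5) 2-7(w=6) 3-7(w=5)}
step 5: add edge 0-4 (w=11); MST = {0-4(w=11) 1-7(w=6) 2-4(w=5) 2-7(w=6) 3-7(w=5)}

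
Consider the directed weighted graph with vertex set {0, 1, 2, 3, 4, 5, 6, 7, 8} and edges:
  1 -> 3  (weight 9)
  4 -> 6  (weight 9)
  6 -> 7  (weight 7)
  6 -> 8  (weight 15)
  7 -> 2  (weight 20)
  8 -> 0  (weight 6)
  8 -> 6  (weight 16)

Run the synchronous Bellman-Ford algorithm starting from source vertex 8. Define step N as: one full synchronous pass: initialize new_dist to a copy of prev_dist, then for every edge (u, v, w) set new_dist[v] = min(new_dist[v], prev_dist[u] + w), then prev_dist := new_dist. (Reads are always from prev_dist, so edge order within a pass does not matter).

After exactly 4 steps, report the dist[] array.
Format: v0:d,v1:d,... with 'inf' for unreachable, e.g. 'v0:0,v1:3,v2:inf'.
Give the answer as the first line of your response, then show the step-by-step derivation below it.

v0:6,v1:inf,v2:43,v3:inf,v4:inf,v5:inf,v6:16,v7:23,v8:0

step 1: dist = v0:6,v1:inf,v2:inf,v3:inf,v4:inf,v5:inf,v6:16,v7:inf,v8:0
step 2: dist = v0:6,v1:inf,v2:inf,v3:inf,v4:inf,v5:inf,v6:16,v7:23,v8:0
step 3: dist = v0:6,v1:inf,v2:43,v3:inf,v4:inf,v5:inf,v6:16,v7:23,v8:0
step 4: dist = v0:6,v1:inf,v2:43,v3:inf,v4:inf,v5:inf,v6:16,v7:23,v8:0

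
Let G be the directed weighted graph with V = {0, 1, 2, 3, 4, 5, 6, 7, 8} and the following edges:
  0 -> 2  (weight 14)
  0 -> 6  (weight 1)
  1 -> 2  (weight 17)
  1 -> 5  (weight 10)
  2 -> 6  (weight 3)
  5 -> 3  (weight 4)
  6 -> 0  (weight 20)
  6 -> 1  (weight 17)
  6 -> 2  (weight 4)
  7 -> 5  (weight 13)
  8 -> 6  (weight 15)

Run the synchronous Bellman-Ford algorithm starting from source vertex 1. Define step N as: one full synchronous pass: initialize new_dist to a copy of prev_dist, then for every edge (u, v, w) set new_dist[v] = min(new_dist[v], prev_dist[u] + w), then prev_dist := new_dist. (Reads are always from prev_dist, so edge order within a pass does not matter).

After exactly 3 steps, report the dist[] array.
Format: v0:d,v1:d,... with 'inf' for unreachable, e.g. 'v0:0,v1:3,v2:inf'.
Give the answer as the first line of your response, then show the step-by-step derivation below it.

v0:40,v1:0,v2:17,v3:14,v4:inf,v5:10,v6:20,v7:inf,v8:inf

step 1: dist = v0:inf,v1:0,v2:17,v3:inf,v4:inf,v5:10,v6:inf,v7:inf,v8:inf
step 2: dist = v0:inf,v1:0,v2:17,v3:14,v4:inf,v5:10,v6:20,v7:inf,v8:inf
step 3: dist = v0:40,v1:0,v2:17,v3:14,v4:inf,v5:10,v6:20,v7:inf,v8:inf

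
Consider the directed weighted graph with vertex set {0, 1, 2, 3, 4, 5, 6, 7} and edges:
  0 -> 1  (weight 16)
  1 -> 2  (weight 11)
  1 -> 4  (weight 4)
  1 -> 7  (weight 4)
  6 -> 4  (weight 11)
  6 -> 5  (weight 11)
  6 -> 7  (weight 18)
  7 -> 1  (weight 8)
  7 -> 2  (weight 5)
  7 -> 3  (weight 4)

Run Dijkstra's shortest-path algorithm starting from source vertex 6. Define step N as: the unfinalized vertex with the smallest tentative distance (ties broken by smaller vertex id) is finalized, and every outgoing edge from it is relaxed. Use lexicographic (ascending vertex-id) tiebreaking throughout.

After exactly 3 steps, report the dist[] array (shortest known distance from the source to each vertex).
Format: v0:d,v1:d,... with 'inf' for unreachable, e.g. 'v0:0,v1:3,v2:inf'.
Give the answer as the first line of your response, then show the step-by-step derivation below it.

v0:inf,v1:inf,v2:inf,v3:inf,v4:11,v5:11,v6:0,v7:18

step 1: dist = v0:inf,v1:inf,v2:inf,v3:inf,v4:11,v5:11,v6:0,v7:18
step 2: dist = v0:inf,v1:inf,v2:inf,v3:inf,v4:11,v5:11,v6:0,v7:18
step 3: dist = v0:inf,v1:inf,v2:inf,v3:inf,v4:11,v5:11,v6:0,v7:18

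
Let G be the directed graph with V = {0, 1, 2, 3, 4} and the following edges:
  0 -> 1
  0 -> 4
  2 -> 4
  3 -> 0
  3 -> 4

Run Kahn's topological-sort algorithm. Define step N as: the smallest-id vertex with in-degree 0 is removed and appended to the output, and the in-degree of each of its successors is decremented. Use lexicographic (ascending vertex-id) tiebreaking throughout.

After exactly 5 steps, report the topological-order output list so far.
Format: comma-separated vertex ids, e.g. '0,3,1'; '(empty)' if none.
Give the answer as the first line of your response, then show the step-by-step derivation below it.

2,3,0,1,4

step 1: output 2; order=[2]; indeg=(1,1,0,0,2)
step 2: output 3; order=[2,3]; indeg=(0,1,0,0,1)
step 3: output 0; order=[2,3,0]; indeg=(0,0,0,0,0)
step 4: output 1; order=[2,3,0,1]; indeg=(0,0,0,0,0)
step 5: output 4; order=[2,3,0,1,4]; indeg=(0,0,0,0,0)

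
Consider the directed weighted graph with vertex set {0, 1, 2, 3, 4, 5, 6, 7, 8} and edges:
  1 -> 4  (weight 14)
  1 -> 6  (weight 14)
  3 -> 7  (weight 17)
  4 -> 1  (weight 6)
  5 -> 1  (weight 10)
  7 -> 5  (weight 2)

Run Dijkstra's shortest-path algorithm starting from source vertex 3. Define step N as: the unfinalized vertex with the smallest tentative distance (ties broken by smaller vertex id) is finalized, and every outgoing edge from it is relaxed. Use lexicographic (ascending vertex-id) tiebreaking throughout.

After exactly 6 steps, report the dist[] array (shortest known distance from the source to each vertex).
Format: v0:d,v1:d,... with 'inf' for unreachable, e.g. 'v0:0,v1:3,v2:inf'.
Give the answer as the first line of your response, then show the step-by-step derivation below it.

v0:inf,v1:29,v2:inf,v3:0,v4:43,v5:19,v6:43,v7:17,v8:inf

step 1: dist = v0:inf,v1:inf,v2:inf,v3:0,v4:inf,v5:inf,v6:inf,v7:17,v8:inf
step 2: dist = v0:inf,v1:inf,v2:inf,v3:0,v4:inf,v5:19,v6:inf,v7:17,v8:inf
step 3: dist = v0:inf,v1:29,v2:inf,v3:0,v4:inf,v5:19,v6:inf,v7:17,v8:inf
step 4: dist = v0:inf,v1:29,v2:inf,v3:0,v4:43,v5:19,v6:43,v7:17,v8:inf
step 5: dist = v0:inf,v1:29,v2:inf,v3:0,v4:43,v5:19,v6:43,v7:17,v8:inf
step 6: dist = v0:inf,v1:29,v2:inf,v3:0,v4:43,v5:19,v6:43,v7:17,v8:inf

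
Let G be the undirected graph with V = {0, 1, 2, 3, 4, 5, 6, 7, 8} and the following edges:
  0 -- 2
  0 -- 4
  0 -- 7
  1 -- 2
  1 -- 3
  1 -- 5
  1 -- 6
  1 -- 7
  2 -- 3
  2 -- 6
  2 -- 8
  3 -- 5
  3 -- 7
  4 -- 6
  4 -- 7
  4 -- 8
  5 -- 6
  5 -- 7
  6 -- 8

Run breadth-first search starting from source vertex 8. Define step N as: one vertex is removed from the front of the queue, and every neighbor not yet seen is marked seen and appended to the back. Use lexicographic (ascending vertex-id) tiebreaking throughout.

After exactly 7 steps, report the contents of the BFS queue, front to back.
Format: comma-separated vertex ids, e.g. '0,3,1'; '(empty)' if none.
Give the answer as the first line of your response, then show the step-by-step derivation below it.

7,5

step 1: dequeue 8; queue=[2,4,6]; order=8
step 2: dequeue 2; queue=[4,6,0,1,3]; order=8,2
step 3: dequeue 4; queue=[6,0,1,3,7]; order=8,2,4
step 4: dequeue 6; queue=[0,1,3,7,5]; order=8,2,4,6
step 5: dequeue 0; queue=[1,3,7,5]; order=8,2,4,6,0
step 6: dequeue 1; queue=[3,7,5]; order=8,2,4,6,0,1
step 7: dequeue 3; queue=[7,5]; order=8,2,4,6,0,1,3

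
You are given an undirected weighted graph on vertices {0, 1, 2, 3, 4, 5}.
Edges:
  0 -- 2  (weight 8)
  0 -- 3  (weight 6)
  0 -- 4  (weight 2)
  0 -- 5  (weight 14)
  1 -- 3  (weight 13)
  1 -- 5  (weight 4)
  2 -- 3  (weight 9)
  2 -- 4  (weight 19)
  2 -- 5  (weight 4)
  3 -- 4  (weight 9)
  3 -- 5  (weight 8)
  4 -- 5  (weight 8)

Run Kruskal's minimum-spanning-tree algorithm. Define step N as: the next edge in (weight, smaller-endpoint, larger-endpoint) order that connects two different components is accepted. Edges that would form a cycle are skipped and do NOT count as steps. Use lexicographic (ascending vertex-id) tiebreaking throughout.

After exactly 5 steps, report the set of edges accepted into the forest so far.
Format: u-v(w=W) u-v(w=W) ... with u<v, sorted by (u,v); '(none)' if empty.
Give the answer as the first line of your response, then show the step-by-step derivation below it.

0-2(w=8) 0-3(w=6) 0-4(w=2) 1-5(w=4) 2-5(w=4)

step 1: add edge 0-4 (w=2); MST = {0-4(w=2)}
step 2: add edge 1-5 (w=4); MST = {0-4(w=2) 1-5(w=4)}
step 3: add edge 2-5 (w=4); MST = {0-4(w=2) 1-5(w=4) 2-5(w=4)}
step 4: add edge 0-3 (w=6); MST = {0-3(w=6) 0-4(w=2) 1-5(w=4) 2-5(w=4)}
step 5: add edge 0-2 (w=8); MST = {0-2(w=8) 0-3(w=6) 0-4(w=2) 1-5(w=4) 2-5(w=4)}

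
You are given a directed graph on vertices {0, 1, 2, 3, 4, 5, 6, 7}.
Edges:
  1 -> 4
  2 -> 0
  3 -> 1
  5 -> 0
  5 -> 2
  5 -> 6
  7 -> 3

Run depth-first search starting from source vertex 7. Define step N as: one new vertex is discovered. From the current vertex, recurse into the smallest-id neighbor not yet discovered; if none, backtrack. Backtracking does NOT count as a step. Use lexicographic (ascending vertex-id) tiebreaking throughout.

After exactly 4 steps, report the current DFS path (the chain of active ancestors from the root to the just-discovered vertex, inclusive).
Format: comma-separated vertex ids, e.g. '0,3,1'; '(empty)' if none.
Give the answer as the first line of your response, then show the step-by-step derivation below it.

7,3,1,4

step 1: discover 7; path=7; order=7
step 2: discover 3; path=7>3; order=7,3
step 3: discover 1; path=7>3>1; order=7,3,1
step 4: discover 4; path=7>3>1>4; order=7,3,1,4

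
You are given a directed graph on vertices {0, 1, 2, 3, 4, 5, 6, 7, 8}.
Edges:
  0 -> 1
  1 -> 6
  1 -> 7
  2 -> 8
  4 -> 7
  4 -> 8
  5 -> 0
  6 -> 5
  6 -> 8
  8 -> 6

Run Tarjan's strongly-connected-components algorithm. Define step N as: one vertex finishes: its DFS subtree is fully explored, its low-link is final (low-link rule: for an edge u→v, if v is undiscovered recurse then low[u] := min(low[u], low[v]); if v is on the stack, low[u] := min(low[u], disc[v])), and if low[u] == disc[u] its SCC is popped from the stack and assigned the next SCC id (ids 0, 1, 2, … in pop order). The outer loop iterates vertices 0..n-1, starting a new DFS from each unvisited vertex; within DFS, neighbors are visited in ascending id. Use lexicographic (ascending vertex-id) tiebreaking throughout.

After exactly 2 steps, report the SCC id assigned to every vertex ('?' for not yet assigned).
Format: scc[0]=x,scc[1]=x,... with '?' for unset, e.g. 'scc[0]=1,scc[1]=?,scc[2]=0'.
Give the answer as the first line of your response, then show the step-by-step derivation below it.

scc[0]=?,scc[1]=?,scc[2]=?,scc[3]=?,scc[4]=?,scc[5]=?,scc[6]=?,scc[7]=?,scc[8]=?

step 1: low=(low[0]=0,low[1]=1,low[2]=?,low[3]=?,low[4]=?,low[5]=0,low[6]=2,low[7]=?,low[8]=?); scc=(scc[0]=?,scc[1]=?,scc[2]=?,scc[3]=?,scc[4]=?,scc[5]=?,scc[6]=?,scc[7]=?,scc[8]=?)
step 2: low=(low[0]=0,low[1]=1,low[2]=?,low[3]=?,low[4]=?,low[5]=0,low[6]=0,low[7]=?,low[8]=2); scc=(scc[0]=?,scc[1]=?,scc[2]=?,scc[3]=?,scc[4]=?,scc[5]=?,scc[6]=?,scc[7]=?,scc[8]=?)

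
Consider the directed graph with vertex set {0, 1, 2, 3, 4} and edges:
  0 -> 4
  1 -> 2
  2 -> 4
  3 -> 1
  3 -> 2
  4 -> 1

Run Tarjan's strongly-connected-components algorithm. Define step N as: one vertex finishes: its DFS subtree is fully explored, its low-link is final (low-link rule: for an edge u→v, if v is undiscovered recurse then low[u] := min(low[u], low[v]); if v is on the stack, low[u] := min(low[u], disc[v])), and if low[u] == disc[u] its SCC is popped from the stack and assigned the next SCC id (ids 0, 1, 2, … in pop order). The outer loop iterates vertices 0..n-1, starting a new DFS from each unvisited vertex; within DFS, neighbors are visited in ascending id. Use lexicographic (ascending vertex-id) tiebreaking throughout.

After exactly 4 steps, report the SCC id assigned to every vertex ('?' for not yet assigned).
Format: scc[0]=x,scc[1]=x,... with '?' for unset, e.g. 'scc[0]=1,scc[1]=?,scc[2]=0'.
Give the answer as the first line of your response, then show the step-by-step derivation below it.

scc[0]=1,scc[1]=0,scc[2]=0,scc[3]=?,scc[4]=0

step 1: low=(low[0]=0,low[1]=2,low[2]=1,low[3]=?,low[4]=1); scc=(scc[0]=?,scc[1]=?,scc[2]=?,scc[3]=?,scc[4]=?)
step 2: low=(low[0]=0,low[1]=1,low[2]=1,low[3]=?,low[4]=1); scc=(scc[0]=?,scc[1]=?,scc[2]=?,scc[3]=?,scc[4]=?)
step 3: low=(low[0]=0,low[1]=1,low[2]=1,low[3]=?,low[4]=1); scc=(scc[0]=?,scc[1]=0,scc[2]=0,scc[3]=?,scc[4]=0)
step 4: low=(low[0]=0,low[1]=1,low[2]=1,low[3]=?,low[4]=1); scc=(scc[0]=1,scc[1]=0,scc[2]=0,scc[3]=?,scc[4]=0)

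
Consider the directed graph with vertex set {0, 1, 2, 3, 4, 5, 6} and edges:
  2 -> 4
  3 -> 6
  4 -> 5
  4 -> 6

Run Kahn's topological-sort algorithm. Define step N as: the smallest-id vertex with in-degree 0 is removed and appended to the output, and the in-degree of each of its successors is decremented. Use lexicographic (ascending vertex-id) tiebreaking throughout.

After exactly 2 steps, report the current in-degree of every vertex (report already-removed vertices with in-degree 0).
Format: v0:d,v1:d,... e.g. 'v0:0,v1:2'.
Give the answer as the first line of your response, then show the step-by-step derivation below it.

v0:0,v1:0,v2:0,v3:0,v4:1,v5:1,v6:2

step 1: output 0; order=[0]; indeg=(0,0,0,0,1,1,2)
step 2: output 1; order=[0,1]; indeg=(0,0,0,0,1,1,2)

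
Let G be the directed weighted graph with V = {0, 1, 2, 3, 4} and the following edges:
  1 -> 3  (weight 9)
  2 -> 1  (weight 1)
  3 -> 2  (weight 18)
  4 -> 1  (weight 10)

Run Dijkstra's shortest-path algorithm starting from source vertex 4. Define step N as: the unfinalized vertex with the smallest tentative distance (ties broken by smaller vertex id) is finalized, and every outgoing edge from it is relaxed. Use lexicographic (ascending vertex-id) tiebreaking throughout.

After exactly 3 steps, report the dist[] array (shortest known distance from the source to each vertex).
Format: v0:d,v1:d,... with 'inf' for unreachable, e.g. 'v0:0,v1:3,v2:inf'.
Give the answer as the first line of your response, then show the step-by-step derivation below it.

v0:inf,v1:10,v2:37,v3:19,v4:0

step 1: dist = v0:inf,v1:10,v2:inf,v3:inf,v4:0
step 2: dist = v0:inf,v1:10,v2:inf,v3:19,v4:0
step 3: dist = v0:inf,v1:10,v2:37,v3:19,v4:0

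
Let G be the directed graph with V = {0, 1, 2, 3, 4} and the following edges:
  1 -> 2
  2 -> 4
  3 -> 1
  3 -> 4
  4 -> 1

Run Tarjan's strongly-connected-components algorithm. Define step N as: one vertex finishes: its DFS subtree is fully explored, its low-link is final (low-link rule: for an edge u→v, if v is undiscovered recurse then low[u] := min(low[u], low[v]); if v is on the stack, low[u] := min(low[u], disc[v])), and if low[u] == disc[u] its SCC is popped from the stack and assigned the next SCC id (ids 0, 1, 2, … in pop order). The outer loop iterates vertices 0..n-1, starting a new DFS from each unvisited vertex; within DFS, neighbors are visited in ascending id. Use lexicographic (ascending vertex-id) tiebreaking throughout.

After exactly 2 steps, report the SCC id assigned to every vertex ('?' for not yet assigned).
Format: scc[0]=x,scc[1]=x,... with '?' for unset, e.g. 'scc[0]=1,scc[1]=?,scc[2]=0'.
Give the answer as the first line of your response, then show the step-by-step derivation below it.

scc[0]=0,scc[1]=?,scc[2]=?,scc[3]=?,scc[4]=?

step 1: low=(low[0]=0,low[1]=?,low[2]=?,low[3]=?,low[4]=?); scc=(scc[0]=0,scc[1]=?,scc[2]=?,scc[3]=?,scc[4]=?)
step 2: low=(low[0]=0,low[1]=1,low[2]=2,low[3]=?,low[4]=1); scc=(scc[0]=0,scc[1]=?,scc[2]=?,scc[3]=?,scc[4]=?)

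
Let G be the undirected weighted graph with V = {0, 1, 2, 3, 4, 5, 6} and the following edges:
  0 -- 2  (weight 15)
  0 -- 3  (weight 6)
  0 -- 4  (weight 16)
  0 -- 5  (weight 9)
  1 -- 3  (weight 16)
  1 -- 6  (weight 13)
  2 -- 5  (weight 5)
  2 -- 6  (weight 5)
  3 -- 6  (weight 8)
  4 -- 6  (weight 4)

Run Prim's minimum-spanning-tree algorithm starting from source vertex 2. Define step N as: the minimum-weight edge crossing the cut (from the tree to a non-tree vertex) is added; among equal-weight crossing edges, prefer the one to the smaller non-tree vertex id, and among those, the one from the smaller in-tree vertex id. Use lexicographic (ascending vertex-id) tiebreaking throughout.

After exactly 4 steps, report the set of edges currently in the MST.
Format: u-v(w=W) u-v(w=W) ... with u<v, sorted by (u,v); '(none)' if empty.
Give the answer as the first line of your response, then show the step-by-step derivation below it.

2-5(w=5) 2-6(w=5) 3-6(w=8) 4-6(w=4)

step 1: add edge 2-5 (w=5); MST = {2-5(w=5)}
step 2: add edge 2-6 (w=5); MST = {2-5(w=5) 2-6(w=5)}
step 3: add edge 4-6 (w=4); MST = {2-5(w=5) 2-6(w=5) 4-6(w=4)}
step 4: add edge 3-6 (w=8); MST = {2-5(w=5) 2-6(w=5) 3-6(w=8) 4-6(w=4)}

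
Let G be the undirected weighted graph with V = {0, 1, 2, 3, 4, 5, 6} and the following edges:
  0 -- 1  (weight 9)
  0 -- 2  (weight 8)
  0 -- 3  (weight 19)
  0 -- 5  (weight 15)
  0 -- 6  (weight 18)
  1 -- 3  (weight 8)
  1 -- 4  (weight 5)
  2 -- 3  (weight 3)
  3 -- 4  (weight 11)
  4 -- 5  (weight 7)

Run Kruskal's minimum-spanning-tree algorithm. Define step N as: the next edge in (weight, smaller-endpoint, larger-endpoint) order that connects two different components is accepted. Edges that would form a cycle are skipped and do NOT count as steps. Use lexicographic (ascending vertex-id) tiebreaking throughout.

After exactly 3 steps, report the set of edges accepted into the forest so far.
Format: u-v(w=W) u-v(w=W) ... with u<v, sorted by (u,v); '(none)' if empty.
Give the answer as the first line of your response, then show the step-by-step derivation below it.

1-4(w=5) 2-3(w=3) 4-5(w=7)

step 1: add edge 2-3 (w=3); MST = {2-3(w=3)}
step 2: add edge 1-4 (w=5); MST = {1-4(w=5) 2-3(w=3)}
step 3: add edge 4-5 (w=7); MST = {1-4(w=5) 2-3(w=3) 4-5(w=7)}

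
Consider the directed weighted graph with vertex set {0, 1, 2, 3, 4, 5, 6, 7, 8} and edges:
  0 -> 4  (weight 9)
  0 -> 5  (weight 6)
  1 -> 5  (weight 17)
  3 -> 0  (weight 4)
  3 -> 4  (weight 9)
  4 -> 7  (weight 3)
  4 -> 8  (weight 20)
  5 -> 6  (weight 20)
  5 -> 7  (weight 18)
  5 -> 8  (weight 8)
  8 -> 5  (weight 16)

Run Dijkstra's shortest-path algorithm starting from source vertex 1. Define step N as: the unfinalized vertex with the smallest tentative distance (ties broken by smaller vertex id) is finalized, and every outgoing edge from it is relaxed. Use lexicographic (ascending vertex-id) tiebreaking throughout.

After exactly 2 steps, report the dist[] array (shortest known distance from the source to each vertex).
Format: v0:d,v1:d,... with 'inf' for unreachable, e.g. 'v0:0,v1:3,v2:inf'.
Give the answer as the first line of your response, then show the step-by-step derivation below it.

v0:inf,v1:0,v2:inf,v3:inf,v4:inf,v5:17,v6:37,v7:35,v8:25

step 1: dist = v0:inf,v1:0,v2:inf,v3:inf,v4:inf,v5:17,v6:inf,v7:inf,v8:inf
step 2: dist = v0:inf,v1:0,v2:inf,v3:inf,v4:inf,v5:17,v6:37,v7:35,v8:25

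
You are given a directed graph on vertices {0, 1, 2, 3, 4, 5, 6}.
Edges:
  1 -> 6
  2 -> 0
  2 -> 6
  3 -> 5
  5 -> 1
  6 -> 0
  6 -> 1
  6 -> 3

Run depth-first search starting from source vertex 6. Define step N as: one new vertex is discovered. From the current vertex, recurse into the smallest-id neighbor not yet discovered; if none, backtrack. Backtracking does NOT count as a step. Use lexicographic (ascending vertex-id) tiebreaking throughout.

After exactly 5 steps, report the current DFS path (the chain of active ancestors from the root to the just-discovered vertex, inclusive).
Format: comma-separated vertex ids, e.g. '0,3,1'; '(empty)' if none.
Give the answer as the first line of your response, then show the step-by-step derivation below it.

6,3,5

step 1: discover 6; path=6; order=6
step 2: discover 0; path=6>0; order=6,0
step 3: discover 1; path=6>1; order=6,0,1
step 4: discover 3; path=6>3; order=6,0,1,3
step 5: discover 5; path=6>3>5; order=6,0,1,3,5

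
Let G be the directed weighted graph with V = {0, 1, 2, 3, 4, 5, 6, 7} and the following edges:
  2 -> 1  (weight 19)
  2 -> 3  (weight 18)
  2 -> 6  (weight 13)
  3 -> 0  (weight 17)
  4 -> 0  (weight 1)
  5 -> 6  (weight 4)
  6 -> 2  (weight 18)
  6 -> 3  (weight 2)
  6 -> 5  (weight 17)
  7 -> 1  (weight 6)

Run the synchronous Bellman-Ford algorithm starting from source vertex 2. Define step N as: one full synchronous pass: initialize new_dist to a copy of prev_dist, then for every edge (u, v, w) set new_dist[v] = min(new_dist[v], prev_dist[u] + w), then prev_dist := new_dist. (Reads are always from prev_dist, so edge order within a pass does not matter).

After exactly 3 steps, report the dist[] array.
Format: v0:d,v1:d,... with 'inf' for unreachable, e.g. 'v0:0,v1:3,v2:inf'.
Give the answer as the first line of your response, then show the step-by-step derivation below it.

v0:32,v1:19,v2:0,v3:15,v4:inf,v5:30,v6:13,v7:inf

step 1: dist = v0:inf,v1:19,v2:0,v3:18,v4:inf,v5:inf,v6:13,v7:inf
step 2: dist = v0:35,v1:19,v2:0,v3:15,v4:inf,v5:30,v6:13,v7:inf
step 3: dist = v0:32,v1:19,v2:0,v3:15,v4:inf,v5:30,v6:13,v7:inf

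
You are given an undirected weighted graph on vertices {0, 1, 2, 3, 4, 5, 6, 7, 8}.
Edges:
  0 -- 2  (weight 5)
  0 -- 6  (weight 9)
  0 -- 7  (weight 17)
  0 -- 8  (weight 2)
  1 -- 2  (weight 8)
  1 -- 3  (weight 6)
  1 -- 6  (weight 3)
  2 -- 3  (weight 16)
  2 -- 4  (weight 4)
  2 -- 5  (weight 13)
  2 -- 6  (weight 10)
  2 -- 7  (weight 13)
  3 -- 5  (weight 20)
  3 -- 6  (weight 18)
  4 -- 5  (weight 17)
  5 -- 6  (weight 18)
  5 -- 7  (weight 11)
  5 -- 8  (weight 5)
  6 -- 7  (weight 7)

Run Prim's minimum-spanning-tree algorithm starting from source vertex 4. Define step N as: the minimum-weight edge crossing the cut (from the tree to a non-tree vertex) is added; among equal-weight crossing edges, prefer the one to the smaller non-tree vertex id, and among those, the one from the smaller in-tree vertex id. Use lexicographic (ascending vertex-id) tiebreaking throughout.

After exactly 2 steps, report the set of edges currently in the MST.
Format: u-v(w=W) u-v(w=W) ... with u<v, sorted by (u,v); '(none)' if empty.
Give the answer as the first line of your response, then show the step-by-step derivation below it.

0-2(w=5) 2-4(w=4)

step 1: add edge 2-4 (w=4); MST = {2-4(w=4)}
step 2: add edge 0-2 (w=5); MST = {0-2(w=5) 2-4(w=4)}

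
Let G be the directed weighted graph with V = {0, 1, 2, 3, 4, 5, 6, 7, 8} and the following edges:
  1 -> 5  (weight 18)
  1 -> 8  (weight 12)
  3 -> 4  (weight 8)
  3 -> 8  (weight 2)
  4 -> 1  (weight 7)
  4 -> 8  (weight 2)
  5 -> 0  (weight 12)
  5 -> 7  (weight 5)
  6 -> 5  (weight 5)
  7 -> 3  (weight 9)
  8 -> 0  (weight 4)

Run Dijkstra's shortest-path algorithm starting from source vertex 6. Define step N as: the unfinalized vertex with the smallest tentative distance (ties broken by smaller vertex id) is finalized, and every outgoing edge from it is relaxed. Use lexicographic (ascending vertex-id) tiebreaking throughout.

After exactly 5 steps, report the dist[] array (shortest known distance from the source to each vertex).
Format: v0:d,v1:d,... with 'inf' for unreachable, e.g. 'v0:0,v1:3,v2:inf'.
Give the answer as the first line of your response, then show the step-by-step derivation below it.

v0:17,v1:inf,v2:inf,v3:19,v4:27,v5:5,v6:0,v7:10,v8:21

step 1: dist = v0:inf,v1:inf,v2:inf,v3:inf,v4:inf,v5:5,v6:0,v7:inf,v8:inf
step 2: dist = v0:17,v1:inf,v2:inf,v3:inf,v4:inf,v5:5,v6:0,v7:10,v8:inf
step 3: dist = v0:17,v1:inf,v2:inf,v3:19,v4:inf,v5:5,v6:0,v7:10,v8:inf
step 4: dist = v0:17,v1:inf,v2:inf,v3:19,v4:inf,v5:5,v6:0,v7:10,v8:inf
step 5: dist = v0:17,v1:inf,v2:inf,v3:19,v4:27,v5:5,v6:0,v7:10,v8:21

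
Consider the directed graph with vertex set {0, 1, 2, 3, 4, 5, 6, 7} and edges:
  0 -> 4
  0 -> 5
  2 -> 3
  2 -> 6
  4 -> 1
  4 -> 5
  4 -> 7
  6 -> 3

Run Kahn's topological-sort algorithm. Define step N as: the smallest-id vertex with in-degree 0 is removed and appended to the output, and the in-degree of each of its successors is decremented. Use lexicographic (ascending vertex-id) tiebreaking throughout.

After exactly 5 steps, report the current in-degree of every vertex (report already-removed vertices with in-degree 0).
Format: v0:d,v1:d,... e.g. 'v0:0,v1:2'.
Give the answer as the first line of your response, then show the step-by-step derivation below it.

v0:0,v1:0,v2:0,v3:1,v4:0,v5:0,v6:0,v7:0

step 1: output 0; order=[0]; indeg=(0,1,0,2,0,1,1,1)
step 2: output 2; order=[0,2]; indeg=(0,1,0,1,0,1,0,1)
step 3: output 4; order=[0,2,4]; indeg=(0,0,0,1,0,0,0,0)
step 4: output 1; order=[0,2,4,1]; indeg=(0,0,0,1,0,0,0,0)
step 5: output 5; order=[0,2,4,1,5]; indeg=(0,0,0,1,0,0,0,0)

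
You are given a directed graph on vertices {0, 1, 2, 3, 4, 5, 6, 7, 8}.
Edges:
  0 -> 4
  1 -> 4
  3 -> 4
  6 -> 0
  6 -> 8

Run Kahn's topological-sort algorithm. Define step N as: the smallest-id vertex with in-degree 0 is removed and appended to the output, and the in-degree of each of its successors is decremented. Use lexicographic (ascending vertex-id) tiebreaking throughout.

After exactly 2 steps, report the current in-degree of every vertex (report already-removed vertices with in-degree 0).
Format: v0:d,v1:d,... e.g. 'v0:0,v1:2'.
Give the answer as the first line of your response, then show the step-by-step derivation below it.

v0:1,v1:0,v2:0,v3:0,v4:2,v5:0,v6:0,v7:0,v8:1

step 1: output 1; order=[1]; indeg=(1,0,0,0,2,0,0,0,1)
step 2: output 2; order=[1,2]; indeg=(1,0,0,0,2,0,0,0,1)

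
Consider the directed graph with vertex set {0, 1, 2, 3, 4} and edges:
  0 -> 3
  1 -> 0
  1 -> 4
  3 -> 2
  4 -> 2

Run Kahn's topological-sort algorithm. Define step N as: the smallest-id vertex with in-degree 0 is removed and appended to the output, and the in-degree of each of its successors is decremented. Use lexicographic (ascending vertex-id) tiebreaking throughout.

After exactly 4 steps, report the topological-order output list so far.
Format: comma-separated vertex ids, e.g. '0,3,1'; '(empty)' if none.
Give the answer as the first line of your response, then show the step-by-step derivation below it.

1,0,3,4

step 1: output 1; order=[1]; indeg=(0,0,2,1,0)
step 2: output 0; order=[1,0]; indeg=(0,0,2,0,0)
step 3: output 3; order=[1,0,3]; indeg=(0,0,1,0,0)
step 4: output 4; order=[1,0,3,4]; indeg=(0,0,0,0,0)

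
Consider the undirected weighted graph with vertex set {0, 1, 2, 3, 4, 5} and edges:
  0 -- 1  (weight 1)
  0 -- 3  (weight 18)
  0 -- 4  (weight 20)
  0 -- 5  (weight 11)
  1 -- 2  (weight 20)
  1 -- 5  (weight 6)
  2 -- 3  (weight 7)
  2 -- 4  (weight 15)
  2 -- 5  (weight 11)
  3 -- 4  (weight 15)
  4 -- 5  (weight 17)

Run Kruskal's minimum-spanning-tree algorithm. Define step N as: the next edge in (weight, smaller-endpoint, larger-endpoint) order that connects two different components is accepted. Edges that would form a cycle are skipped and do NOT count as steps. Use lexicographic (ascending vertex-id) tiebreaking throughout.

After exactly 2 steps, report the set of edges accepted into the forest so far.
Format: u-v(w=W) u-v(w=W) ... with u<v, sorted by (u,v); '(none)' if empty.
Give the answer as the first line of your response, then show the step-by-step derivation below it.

0-1(w=1) 1-5(w=6)

step 1: add edge 0-1 (w=1); MST = {0-1(w=1)}
step 2: add edge 1-5 (w=6); MST = {0-1(w=1) 1-5(w=6)}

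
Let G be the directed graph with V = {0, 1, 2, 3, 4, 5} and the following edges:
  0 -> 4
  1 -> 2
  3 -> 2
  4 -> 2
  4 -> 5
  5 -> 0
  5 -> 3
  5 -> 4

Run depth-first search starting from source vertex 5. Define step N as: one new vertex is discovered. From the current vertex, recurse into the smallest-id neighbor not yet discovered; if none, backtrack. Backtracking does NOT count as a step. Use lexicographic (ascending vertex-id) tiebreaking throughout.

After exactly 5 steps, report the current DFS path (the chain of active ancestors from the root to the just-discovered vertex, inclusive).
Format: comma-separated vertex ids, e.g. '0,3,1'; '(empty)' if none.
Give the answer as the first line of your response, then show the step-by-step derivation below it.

5,3

step 1: discover 5; path=5; order=5
step 2: discover 0; path=5>0; order=5,0
step 3: discover 4; path=5>0>4; order=5,0,4
step 4: discover 2; path=5>0>4>2; order=5,0,4,2
step 5: discover 3; path=5>3; order=5,0,4,2,3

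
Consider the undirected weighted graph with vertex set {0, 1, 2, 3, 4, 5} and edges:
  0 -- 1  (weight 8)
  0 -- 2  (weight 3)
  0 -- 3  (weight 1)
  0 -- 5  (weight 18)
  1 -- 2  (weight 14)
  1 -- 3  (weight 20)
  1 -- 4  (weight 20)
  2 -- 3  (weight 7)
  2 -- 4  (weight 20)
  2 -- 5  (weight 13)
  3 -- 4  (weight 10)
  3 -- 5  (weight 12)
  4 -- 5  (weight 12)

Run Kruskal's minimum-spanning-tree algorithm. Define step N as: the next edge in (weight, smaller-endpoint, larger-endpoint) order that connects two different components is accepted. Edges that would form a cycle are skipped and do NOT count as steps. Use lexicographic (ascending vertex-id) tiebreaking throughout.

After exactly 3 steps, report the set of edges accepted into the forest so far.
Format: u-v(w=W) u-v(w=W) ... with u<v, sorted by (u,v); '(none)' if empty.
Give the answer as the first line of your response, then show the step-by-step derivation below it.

0-1(w=8) 0-2(w=3) 0-3(w=1)

step 1: add edge 0-3 (w=1); MST = {0-3(w=1)}
step 2: add edge 0-2 (w=3); MST = {0-2(w=3) 0-3(w=1)}
step 3: add edge 0-1 (w=8); MST = {0-1(w=8) 0-2(w=3) 0-3(w=1)}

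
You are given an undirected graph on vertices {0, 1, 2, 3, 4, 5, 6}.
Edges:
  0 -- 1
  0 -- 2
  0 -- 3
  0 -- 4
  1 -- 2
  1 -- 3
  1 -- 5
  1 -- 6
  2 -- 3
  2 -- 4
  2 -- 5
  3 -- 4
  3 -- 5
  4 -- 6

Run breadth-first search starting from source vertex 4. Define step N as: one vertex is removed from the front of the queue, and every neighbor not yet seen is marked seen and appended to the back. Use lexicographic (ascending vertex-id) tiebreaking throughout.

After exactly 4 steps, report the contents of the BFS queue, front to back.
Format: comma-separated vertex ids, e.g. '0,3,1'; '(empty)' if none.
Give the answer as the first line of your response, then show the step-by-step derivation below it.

6,1,5

step 1: dequeue 4; queue=[0,2,3,6]; order=4
step 2: dequeue 0; queue=[2,3,6,1]; order=4,0
step 3: dequeue 2; queue=[3,6,1,5]; order=4,0,2
step 4: dequeue 3; queue=[6,1,5]; order=4,0,2,3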